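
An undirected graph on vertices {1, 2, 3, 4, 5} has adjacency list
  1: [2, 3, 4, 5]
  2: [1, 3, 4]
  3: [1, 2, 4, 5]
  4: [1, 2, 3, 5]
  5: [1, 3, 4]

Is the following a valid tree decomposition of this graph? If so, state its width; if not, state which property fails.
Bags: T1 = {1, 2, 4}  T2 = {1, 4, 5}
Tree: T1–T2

No — vertex 3 appears in no bag.

A tree decomposition must satisfy three properties: every vertex lies in some bag; for every edge, both endpoints lie together in some bag; and for every vertex, the bags containing it form a connected subtree. Here vertex 3 appears in no bag, so the decomposition is invalid.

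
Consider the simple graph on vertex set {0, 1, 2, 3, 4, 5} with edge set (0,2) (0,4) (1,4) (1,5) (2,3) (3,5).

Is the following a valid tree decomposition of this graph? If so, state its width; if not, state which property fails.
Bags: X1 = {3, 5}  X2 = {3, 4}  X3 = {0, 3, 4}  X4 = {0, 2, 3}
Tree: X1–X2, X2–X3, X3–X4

No — vertex 1 appears in no bag.

A tree decomposition must satisfy three properties: every vertex lies in some bag; for every edge, both endpoints lie together in some bag; and for every vertex, the bags containing it form a connected subtree. Here vertex 1 appears in no bag, so the decomposition is invalid.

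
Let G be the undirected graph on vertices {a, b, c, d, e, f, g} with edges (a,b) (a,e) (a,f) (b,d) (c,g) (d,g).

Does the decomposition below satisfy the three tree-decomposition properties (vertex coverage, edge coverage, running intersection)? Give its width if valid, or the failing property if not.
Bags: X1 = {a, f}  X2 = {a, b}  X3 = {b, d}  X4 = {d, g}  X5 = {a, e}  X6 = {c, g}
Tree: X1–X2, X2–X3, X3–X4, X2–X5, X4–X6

Yes; width 1.

Every vertex of G appears in some bag (union = {a, b, c, d, e, f, g}); every edge is covered by a bag; and for each vertex v the set of bags containing v is connected in the bag tree. The decomposition is therefore valid. The largest bag has 2 vertices, so the width is 1.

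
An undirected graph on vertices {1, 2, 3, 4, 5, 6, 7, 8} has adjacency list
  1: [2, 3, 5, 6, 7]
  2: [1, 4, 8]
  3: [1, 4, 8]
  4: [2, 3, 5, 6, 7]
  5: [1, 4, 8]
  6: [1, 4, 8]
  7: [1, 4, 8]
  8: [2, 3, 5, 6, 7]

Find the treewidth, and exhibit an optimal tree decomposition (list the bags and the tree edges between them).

Treewidth 3.
Bags: B1 = {1, 3, 4, 8}  B2 = {1, 2, 4, 8}  B3 = {1, 4, 5, 8}  B4 = {1, 4, 7, 8}  B5 = {1, 4, 6, 8}
Tree: B1–B2, B2–B3, B3–B4, B4–B5

Each bag holds 4 vertices, so the decomposition has width 3, which upper-bounds the treewidth. For the lower bound: the 4 vertex sets {1,3}, {2,8}, {4}, {5} are disjoint, each induces a connected subgraph, and every pair is joined by at least one edge of G. Contracting each set to a single vertex therefore yields K_{4} as a minor, and since treewidth is minor-monotone, tw(G) ≥ tw(K_{4}) = 3. Hence tw(G) = 3 exactly.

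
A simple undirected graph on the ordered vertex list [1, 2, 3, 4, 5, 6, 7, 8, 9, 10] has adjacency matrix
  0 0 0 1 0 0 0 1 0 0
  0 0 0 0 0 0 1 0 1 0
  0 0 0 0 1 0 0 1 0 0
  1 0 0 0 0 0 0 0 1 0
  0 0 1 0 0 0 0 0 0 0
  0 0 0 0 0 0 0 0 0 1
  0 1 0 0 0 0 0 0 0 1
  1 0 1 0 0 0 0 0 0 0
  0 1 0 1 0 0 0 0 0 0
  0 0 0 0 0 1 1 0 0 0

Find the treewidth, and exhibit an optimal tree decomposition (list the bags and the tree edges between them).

Every bag has size at most 2, so the width is 2 − 1 = 1 and tw(G) ≤ 1. Any graph with an edge has treewidth ≥ 1, and G has the edge 5–3. The upper and lower bounds meet at 1, so that is the treewidth.

Treewidth 1.
One optimal decomposition is:
Bags: B1 = {3, 5}  B2 = {3, 8}  B3 = {1, 8}  B4 = {1, 4}  B5 = {4, 9}  B6 = {2, 9}  B7 = {2, 7}  B8 = {7, 10}  B9 = {6, 10}
Tree: B1–B2, B2–B3, B3–B4, B4–B5, B5–B6, B6–B7, B7–B8, B8–B9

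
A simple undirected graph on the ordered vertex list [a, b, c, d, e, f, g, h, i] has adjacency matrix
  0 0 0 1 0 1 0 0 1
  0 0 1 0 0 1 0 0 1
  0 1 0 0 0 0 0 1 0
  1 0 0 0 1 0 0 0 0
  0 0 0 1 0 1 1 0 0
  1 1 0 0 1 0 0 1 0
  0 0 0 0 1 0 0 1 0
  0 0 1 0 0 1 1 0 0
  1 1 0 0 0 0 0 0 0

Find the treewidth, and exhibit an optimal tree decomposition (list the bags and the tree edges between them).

Each bag holds 4 vertices, so the decomposition has width 3, which upper-bounds the treewidth. For the lower bound: the 4 vertex sets {b,c,i}, {h}, {f}, {a,d,e,g} are disjoint, each induces a connected subgraph, and every pair is joined by at least one edge of G. Contracting each set to a single vertex therefore yields K_{4} as a minor, and since treewidth is minor-monotone, tw(G) ≥ tw(K_{4}) = 3. Hence tw(G) = 3 exactly.

Treewidth 3.
One optimal decomposition is:
Bags: B1 = {b, c, h, i}  B2 = {b, f, h, i}  B3 = {a, f, h, i}  B4 = {a, f, g, h}  B5 = {a, e, f, g}  B6 = {a, d, e, g}
Tree: B1–B2, B2–B3, B3–B4, B4–B5, B5–B6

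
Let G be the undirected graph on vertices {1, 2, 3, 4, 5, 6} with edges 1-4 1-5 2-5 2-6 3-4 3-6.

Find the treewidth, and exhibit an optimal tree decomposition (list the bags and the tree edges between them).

Treewidth 2.
One such decomposition:
Bags: B1 = {1, 2, 5}  B2 = {1, 2, 6}  B3 = {1, 3, 6}  B4 = {1, 3, 4}
Tree: B1–B2, B2–B3, B3–B4

Each bag holds 3 vertices, so the decomposition has width 2, which upper-bounds the treewidth. Since 1–5–2–6–3–4–1 is a cycle in G, G is not acyclic. Forests are exactly the graphs of treewidth ≤ 1, so tw(G) ≥ 2. Hence tw(G) = 2 exactly.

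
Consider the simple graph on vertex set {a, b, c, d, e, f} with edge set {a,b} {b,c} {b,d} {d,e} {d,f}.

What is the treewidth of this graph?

A width-1 tree decomposition is:
Bags: B1 = {b, d}  B2 = {d, f}  B3 = {d, e}  B4 = {b, c}  B5 = {a, b}
Tree: B1–B2, B1–B3, B1–B4, B4–B5
Every bag has size at most 2, so the width is 2 − 1 = 1 and tw(G) ≤ 1. G has an edge, so its treewidth is at least 1. The upper and lower bounds meet at 1, so that is the treewidth.

1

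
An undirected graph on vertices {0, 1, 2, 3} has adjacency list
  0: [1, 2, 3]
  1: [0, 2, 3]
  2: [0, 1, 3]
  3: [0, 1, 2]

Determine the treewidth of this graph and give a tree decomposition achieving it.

With just one bag of size 4, the width is 4 − 1 = 3, so tw(G) ≤ 3. Conversely, {0, 1, 2, 3} is a clique of size 4, and the vertices of any clique must share a bag in every tree decomposition; so some bag has ≥ 4 vertices and tw(G) ≥ 3. Therefore the treewidth is 3.

Treewidth 3.
One such decomposition:
Bags: B1 = {0, 1, 2, 3}
Tree: (single bag)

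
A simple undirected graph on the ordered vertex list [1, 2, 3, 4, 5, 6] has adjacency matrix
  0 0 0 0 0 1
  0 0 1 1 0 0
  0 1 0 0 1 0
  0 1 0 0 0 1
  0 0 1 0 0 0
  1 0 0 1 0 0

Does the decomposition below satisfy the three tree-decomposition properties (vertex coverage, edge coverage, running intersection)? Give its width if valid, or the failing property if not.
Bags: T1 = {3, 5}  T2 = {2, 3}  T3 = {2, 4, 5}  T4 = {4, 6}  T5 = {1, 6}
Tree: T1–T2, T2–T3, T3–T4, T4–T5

No — bags containing vertex 5 are not connected in the tree.

A tree decomposition must satisfy three properties: every vertex lies in some bag; for every edge, both endpoints lie together in some bag; and for every vertex, the bags containing it form a connected subtree. Here bags containing vertex 5 are not connected in the tree, so the decomposition is invalid.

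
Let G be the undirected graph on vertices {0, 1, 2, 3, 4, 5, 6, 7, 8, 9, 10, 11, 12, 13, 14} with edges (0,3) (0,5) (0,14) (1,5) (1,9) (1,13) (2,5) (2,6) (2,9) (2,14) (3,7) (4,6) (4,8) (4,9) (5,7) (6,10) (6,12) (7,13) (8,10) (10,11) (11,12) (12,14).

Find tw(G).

3

A width-3 tree decomposition is:
Bags: B1 = {0, 3, 7, 13}  B2 = {0, 5, 7, 13}  B3 = {0, 1, 5, 13}  B4 = {0, 1, 5, 14}  B5 = {1, 2, 5, 14}  B6 = {1, 2, 9, 14}  B7 = {2, 9, 12, 14}  B8 = {2, 6, 9, 12}  B9 = {4, 6, 9, 12}  B10 = {4, 6, 11, 12}  B11 = {4, 6, 10, 11}  B12 = {4, 8, 10, 11}
Tree: B1–B2, B2–B3, B3–B4, B4–B5, B5–B6, B6–B7, B7–B8, B8–B9, B9–B10, B10–B11, B11–B12
Each bag holds 4 vertices, so the decomposition has width 3, which upper-bounds the treewidth. For the lower bound: the 4 vertex sets {3,7,13}, {0}, {5}, {1,2,9,14} are disjoint, each induces a connected subgraph, and every pair is joined by at least one edge of G. Contracting each set to a single vertex therefore yields K_{4} as a minor, and since treewidth is minor-monotone, tw(G) ≥ tw(K_{4}) = 3. Therefore the treewidth is 3.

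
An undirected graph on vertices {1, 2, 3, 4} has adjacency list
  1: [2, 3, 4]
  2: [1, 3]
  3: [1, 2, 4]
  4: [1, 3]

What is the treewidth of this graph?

2

A width-2 tree decomposition is:
Bags: B1 = {1, 3, 4}  B2 = {1, 2, 3}
Tree: B1–B2
Every bag has size at most 3, so the width is 3 − 1 = 2 and tw(G) ≤ 2. Conversely, {1, 2, 3} is a clique of size 3, and the vertices of any clique must share a bag in every tree decomposition; so some bag has ≥ 3 vertices and tw(G) ≥ 2. Combining the bounds, tw(G) = 2.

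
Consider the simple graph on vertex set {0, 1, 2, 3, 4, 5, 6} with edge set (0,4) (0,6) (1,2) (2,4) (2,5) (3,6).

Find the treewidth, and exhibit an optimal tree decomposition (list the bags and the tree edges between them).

Treewidth 1.
One optimal decomposition is:
Bags: B1 = {1, 2}  B2 = {2, 4}  B3 = {2, 5}  B4 = {0, 4}  B5 = {0, 6}  B6 = {3, 6}
Tree: B1–B2, B1–B3, B2–B4, B4–B5, B5–B6

The largest bag has 2 vertices, giving width 1; this decomposition certifies tw(G) ≤ 1. G has an edge, so its treewidth is at least 1. Combining the bounds, tw(G) = 1.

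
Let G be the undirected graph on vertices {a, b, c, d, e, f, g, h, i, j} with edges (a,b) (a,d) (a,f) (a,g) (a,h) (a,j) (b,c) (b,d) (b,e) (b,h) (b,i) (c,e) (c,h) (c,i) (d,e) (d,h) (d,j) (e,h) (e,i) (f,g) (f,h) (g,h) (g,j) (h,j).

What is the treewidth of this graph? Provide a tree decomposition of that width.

Each bag holds 4 vertices, so the decomposition has width 3, which upper-bounds the treewidth. Conversely, {b, d, e, h} is a clique of size 4, and the vertices of any clique must share a bag in every tree decomposition; so some bag has ≥ 4 vertices and tw(G) ≥ 3. The upper and lower bounds meet at 3, so that is the treewidth.

Treewidth 3.
One such decomposition:
Bags: B1 = {a, b, d, h}  B2 = {b, d, e, h}  B3 = {a, d, h, j}  B4 = {b, c, e, h}  B5 = {a, g, h, j}  B6 = {a, f, g, h}  B7 = {b, c, e, i}
Tree: B1–B2, B1–B3, B2–B4, B3–B5, B5–B6, B4–B7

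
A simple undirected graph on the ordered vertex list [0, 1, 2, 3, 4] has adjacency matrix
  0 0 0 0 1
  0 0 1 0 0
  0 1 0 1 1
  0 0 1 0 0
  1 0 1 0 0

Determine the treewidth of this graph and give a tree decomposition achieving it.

Treewidth 1.
One optimal decomposition is:
Bags: B1 = {1, 2}  B2 = {2, 4}  B3 = {0, 4}  B4 = {2, 3}
Tree: B1–B2, B2–B3, B2–B4

Each bag holds 2 vertices, so the decomposition has width 1, which upper-bounds the treewidth. G has an edge, so its treewidth is at least 1. Combining the bounds, tw(G) = 1.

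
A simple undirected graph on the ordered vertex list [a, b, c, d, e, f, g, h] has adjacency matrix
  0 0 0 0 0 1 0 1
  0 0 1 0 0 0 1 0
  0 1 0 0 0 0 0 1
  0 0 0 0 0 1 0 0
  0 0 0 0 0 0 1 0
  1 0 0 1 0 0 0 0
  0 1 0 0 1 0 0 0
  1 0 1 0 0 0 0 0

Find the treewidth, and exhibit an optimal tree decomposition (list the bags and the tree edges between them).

The largest bag has 2 vertices, giving width 1; this decomposition certifies tw(G) ≤ 1. G has an edge, so its treewidth is at least 1. The upper and lower bounds meet at 1, so that is the treewidth.

Treewidth 1.
One optimal decomposition is:
Bags: B1 = {d, f}  B2 = {a, f}  B3 = {a, h}  B4 = {c, h}  B5 = {b, c}  B6 = {b, g}  B7 = {e, g}
Tree: B1–B2, B2–B3, B3–B4, B4–B5, B5–B6, B6–B7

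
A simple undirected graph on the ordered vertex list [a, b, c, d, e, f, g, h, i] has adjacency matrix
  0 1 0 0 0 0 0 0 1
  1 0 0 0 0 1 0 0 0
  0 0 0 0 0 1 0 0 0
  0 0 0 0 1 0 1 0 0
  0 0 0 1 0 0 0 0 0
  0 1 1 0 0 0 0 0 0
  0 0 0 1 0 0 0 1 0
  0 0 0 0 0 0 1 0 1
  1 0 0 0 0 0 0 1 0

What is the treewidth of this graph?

1

A width-1 tree decomposition is:
Bags: B1 = {d, e}  B2 = {d, g}  B3 = {g, h}  B4 = {h, i}  B5 = {a, i}  B6 = {a, b}  B7 = {b, f}  B8 = {c, f}
Tree: B1–B2, B2–B3, B3–B4, B4–B5, B5–B6, B6–B7, B7–B8
Every bag has size at most 2, so the width is 2 − 1 = 1 and tw(G) ≤ 1. Since G has at least one edge (e.g. e–d), it is not an edgeless graph, so tw(G) ≥ 1. Combining the bounds, tw(G) = 1.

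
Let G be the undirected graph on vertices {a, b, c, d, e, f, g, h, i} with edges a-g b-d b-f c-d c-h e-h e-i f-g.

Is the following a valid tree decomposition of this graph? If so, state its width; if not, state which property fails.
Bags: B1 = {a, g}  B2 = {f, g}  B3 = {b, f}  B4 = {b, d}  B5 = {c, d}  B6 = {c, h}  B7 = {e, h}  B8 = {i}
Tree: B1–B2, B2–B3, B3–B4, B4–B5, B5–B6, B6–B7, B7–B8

A tree decomposition must satisfy three properties: every vertex lies in some bag; for every edge, both endpoints lie together in some bag; and for every vertex, the bags containing it form a connected subtree. Here edge (e,i) lies in no bag, so the decomposition is invalid.

No — edge (e,i) lies in no bag.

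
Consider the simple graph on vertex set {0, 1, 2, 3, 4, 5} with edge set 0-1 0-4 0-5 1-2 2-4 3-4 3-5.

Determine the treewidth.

A width-2 tree decomposition is:
Bags: B1 = {3, 4, 5}  B2 = {0, 4, 5}  B3 = {0, 2, 4}  B4 = {0, 1, 2}
Tree: B1–B2, B2–B3, B3–B4
Each bag holds 3 vertices, so the decomposition has width 2, which upper-bounds the treewidth. The edges 3–5–0–4–3 form a cycle, so G is not a tree and its treewidth is at least 2. Combining the bounds, tw(G) = 2.

2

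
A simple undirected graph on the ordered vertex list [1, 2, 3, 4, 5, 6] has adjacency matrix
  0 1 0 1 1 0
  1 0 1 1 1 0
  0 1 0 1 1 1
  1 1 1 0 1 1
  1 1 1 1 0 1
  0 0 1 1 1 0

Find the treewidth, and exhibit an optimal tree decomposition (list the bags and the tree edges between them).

Treewidth 3.
One such decomposition:
Bags: B1 = {3, 4, 5, 6}  B2 = {2, 3, 4, 5}  B3 = {1, 2, 4, 5}
Tree: B1–B2, B2–B3

Each bag holds 4 vertices, so the decomposition has width 3, which upper-bounds the treewidth. On the other hand G contains the 4-clique {1, 2, 4, 5}. A clique must lie in a single bag of any decomposition, so no decomposition can have width below 3. The upper and lower bounds meet at 3, so that is the treewidth.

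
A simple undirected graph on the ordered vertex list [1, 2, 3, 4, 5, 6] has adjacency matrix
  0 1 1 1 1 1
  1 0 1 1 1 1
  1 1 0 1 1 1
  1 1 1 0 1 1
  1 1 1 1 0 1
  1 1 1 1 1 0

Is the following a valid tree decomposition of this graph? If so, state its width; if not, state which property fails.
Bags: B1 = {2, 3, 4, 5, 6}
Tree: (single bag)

A tree decomposition must satisfy three properties: every vertex lies in some bag; for every edge, both endpoints lie together in some bag; and for every vertex, the bags containing it form a connected subtree. Here vertex 1 appears in no bag, so the decomposition is invalid.

No — vertex 1 appears in no bag.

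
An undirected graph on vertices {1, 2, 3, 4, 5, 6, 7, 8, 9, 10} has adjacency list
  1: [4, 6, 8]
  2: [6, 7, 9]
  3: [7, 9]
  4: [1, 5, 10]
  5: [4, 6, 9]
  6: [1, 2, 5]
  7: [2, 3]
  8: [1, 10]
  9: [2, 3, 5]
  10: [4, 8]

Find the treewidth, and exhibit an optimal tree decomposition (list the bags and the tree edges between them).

Every bag has size at most 3, so the width is 3 − 1 = 2 and tw(G) ≤ 2. The edges 3–7–2–9–3 form a cycle, so G is not a tree and its treewidth is at least 2. Hence tw(G) = 2 exactly.

Treewidth 2.
Bags: B1 = {3, 7, 9}  B2 = {2, 7, 9}  B3 = {2, 5, 9}  B4 = {2, 5, 6}  B5 = {4, 5, 6}  B6 = {1, 4, 6}  B7 = {1, 4, 10}  B8 = {1, 8, 10}
Tree: B1–B2, B2–B3, B3–B4, B4–B5, B5–B6, B6–B7, B7–B8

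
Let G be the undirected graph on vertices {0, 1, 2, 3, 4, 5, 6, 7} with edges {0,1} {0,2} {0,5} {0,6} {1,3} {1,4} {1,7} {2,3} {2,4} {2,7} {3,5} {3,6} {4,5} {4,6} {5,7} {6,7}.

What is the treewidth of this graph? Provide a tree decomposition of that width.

Every bag has size at most 5, so the width is 5 − 1 = 4 and tw(G) ≤ 4. For the lower bound: the 5 vertex sets {1,4}, {2,3}, {0,5}, {6}, {7} are disjoint, each induces a connected subgraph, and every pair is joined by at least one edge of G. Contracting each set to a single vertex therefore yields K_{5} as a minor, and since treewidth is minor-monotone, tw(G) ≥ tw(K_{5}) = 4. Hence tw(G) = 4 exactly.

Treewidth 4.
One such decomposition:
Bags: B1 = {1, 2, 4, 5, 6}  B2 = {1, 2, 3, 5, 6}  B3 = {0, 1, 2, 5, 6}  B4 = {1, 2, 5, 6, 7}
Tree: B1–B2, B2–B3, B3–B4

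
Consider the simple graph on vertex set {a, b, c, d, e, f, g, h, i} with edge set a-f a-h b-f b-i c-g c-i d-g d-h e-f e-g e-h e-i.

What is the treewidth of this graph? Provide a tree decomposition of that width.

Treewidth 3.
One optimal decomposition is:
Bags: B1 = {a, d, g, h}  B2 = {a, e, g, h}  B3 = {a, e, f, g}  B4 = {c, e, f, g}  B5 = {c, e, f, i}  B6 = {b, c, f, i}
Tree: B1–B2, B2–B3, B3–B4, B4–B5, B5–B6

Each bag holds 4 vertices, so the decomposition has width 3, which upper-bounds the treewidth. For the lower bound: the 4 vertex sets {a,d,h}, {g}, {e}, {b,c,f,i} are disjoint, each induces a connected subgraph, and every pair is joined by at least one edge of G. Contracting each set to a single vertex therefore yields K_{4} as a minor, and since treewidth is minor-monotone, tw(G) ≥ tw(K_{4}) = 3. Therefore the treewidth is 3.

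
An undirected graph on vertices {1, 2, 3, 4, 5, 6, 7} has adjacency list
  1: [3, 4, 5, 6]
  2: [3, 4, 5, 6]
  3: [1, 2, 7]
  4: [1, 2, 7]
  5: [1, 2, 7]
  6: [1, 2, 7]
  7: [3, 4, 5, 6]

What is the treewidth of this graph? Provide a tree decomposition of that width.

Each bag holds 4 vertices, so the decomposition has width 3, which upper-bounds the treewidth. For the lower bound: the 4 vertex sets {2,5}, {6,7}, {1}, {4} are disjoint, each induces a connected subgraph, and every pair is joined by at least one edge of G. Contracting each set to a single vertex therefore yields K_{4} as a minor, and since treewidth is minor-monotone, tw(G) ≥ tw(K_{4}) = 3. Therefore the treewidth is 3.

Treewidth 3.
Bags: B1 = {1, 2, 5, 7}  B2 = {1, 2, 6, 7}  B3 = {1, 2, 4, 7}  B4 = {1, 2, 3, 7}
Tree: B1–B2, B2–B3, B3–B4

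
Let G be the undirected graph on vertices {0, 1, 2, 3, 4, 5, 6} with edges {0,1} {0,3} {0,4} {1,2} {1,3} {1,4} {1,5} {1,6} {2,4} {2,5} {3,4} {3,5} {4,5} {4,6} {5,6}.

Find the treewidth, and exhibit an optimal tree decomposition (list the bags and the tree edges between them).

Treewidth 3.
Bags: B1 = {1, 3, 4, 5}  B2 = {1, 2, 4, 5}  B3 = {0, 1, 3, 4}  B4 = {1, 4, 5, 6}
Tree: B1–B2, B1–B3, B2–B4

Every bag has size at most 4, so the width is 4 − 1 = 3 and tw(G) ≤ 3. On the other hand G contains the 4-clique {0, 1, 3, 4}. A clique must lie in a single bag of any decomposition, so no decomposition can have width below 3. Therefore the treewidth is 3.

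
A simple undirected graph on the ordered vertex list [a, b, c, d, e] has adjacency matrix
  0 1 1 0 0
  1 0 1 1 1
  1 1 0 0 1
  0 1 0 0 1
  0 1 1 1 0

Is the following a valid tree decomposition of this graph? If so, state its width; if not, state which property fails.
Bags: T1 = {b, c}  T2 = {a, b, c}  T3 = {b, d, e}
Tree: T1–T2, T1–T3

A tree decomposition must satisfy three properties: every vertex lies in some bag; for every edge, both endpoints lie together in some bag; and for every vertex, the bags containing it form a connected subtree. Here edge (e,c) lies in no bag, so the decomposition is invalid.

No — edge (e,c) lies in no bag.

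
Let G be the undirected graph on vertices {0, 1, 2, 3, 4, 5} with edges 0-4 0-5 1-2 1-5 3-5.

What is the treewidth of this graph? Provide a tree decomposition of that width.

Each bag holds 2 vertices, so the decomposition has width 1, which upper-bounds the treewidth. G has an edge, so its treewidth is at least 1. Therefore the treewidth is 1.

Treewidth 1.
One such decomposition:
Bags: B1 = {0, 5}  B2 = {1, 5}  B3 = {1, 2}  B4 = {3, 5}  B5 = {0, 4}
Tree: B1–B2, B2–B3, B2–B4, B1–B5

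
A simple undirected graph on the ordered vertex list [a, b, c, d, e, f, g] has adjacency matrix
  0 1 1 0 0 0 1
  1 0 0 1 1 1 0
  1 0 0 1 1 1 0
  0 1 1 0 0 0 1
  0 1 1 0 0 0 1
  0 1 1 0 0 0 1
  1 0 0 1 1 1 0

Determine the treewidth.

A width-3 tree decomposition is:
Bags: B1 = {b, c, d, g}  B2 = {b, c, f, g}  B3 = {a, b, c, g}  B4 = {b, c, e, g}
Tree: B1–B2, B2–B3, B3–B4
Each bag holds 4 vertices, so the decomposition has width 3, which upper-bounds the treewidth. For the lower bound: the 4 vertex sets {d,g}, {b,f}, {c}, {a} are disjoint, each induces a connected subgraph, and every pair is joined by at least one edge of G. Contracting each set to a single vertex therefore yields K_{4} as a minor, and since treewidth is minor-monotone, tw(G) ≥ tw(K_{4}) = 3. Therefore the treewidth is 3.

3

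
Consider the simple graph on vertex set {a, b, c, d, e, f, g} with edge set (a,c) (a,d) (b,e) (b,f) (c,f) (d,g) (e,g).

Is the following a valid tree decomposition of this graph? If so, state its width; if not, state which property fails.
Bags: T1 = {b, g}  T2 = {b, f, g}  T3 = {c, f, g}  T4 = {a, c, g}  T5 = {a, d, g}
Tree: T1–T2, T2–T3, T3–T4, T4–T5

A tree decomposition must satisfy three properties: every vertex lies in some bag; for every edge, both endpoints lie together in some bag; and for every vertex, the bags containing it form a connected subtree. Here vertex e appears in no bag, so the decomposition is invalid.

No — vertex e appears in no bag.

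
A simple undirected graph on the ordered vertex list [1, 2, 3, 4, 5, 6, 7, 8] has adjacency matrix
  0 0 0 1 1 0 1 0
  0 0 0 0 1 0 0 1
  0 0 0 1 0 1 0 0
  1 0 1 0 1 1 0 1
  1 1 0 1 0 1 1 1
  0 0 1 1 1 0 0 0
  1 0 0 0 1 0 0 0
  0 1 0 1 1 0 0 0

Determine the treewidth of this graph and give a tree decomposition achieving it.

Treewidth 2.
One optimal decomposition is:
Bags: B1 = {1, 4, 5}  B2 = {1, 5, 7}  B3 = {4, 5, 6}  B4 = {4, 5, 8}  B5 = {3, 4, 6}  B6 = {2, 5, 8}
Tree: B1–B2, B1–B3, B1–B4, B3–B5, B4–B6

Every bag has size at most 3, so the width is 3 − 1 = 2 and tw(G) ≤ 2. On the other hand G contains the 3-clique {3, 4, 6}. A clique must lie in a single bag of any decomposition, so no decomposition can have width below 2. Combining the bounds, tw(G) = 2.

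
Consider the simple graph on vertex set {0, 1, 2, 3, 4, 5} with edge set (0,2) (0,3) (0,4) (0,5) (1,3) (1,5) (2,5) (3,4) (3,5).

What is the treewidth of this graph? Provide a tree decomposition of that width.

The largest bag has 3 vertices, giving width 2; this decomposition certifies tw(G) ≤ 2. On the other hand G contains the 3-clique {0, 2, 5}. A clique must lie in a single bag of any decomposition, so no decomposition can have width below 2. Combining the bounds, tw(G) = 2.

Treewidth 2.
One such decomposition:
Bags: B1 = {0, 3, 5}  B2 = {0, 2, 5}  B3 = {1, 3, 5}  B4 = {0, 3, 4}
Tree: B1–B2, B1–B3, B1–B4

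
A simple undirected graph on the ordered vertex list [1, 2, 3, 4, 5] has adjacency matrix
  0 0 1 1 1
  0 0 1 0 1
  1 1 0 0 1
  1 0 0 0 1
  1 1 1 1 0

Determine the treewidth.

A width-2 tree decomposition is:
Bags: B1 = {1, 4, 5}  B2 = {1, 3, 5}  B3 = {2, 3, 5}
Tree: B1–B2, B2–B3
Every bag has size at most 3, so the width is 3 − 1 = 2 and tw(G) ≤ 2. For the lower bound, the 3 vertices {1, 3, 5} are pairwise adjacent, and any tree decomposition puts a clique entirely inside one bag — forcing width ≥ 2. Therefore the treewidth is 2.

2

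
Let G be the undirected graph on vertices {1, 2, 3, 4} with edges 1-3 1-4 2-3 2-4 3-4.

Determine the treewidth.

2

A width-2 tree decomposition is:
Bags: B1 = {1, 3, 4}  B2 = {2, 3, 4}
Tree: B1–B2
Every bag has size at most 3, so the width is 3 − 1 = 2 and tw(G) ≤ 2. For the lower bound, the 3 vertices {1, 3, 4} are pairwise adjacent, and any tree decomposition puts a clique entirely inside one bag — forcing width ≥ 2. Hence tw(G) = 2 exactly.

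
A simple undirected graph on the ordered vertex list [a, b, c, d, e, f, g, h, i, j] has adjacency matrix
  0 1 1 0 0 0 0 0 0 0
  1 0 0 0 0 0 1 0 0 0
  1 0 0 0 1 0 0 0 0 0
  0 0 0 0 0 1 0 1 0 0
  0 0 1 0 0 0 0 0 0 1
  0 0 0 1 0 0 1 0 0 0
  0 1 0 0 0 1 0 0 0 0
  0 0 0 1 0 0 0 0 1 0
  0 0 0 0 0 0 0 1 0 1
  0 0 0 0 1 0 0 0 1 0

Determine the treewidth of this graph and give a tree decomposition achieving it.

Every bag has size at most 3, so the width is 3 − 1 = 2 and tw(G) ≤ 2. The edges g–b–a–c–e–j–i–h–d–f–g form a cycle, so G is not a tree and its treewidth is at least 2. Combining the bounds, tw(G) = 2.

Treewidth 2.
Bags: B1 = {a, b, g}  B2 = {a, c, g}  B3 = {c, e, g}  B4 = {e, g, j}  B5 = {g, i, j}  B6 = {g, h, i}  B7 = {d, g, h}  B8 = {d, f, g}
Tree: B1–B2, B2–B3, B3–B4, B4–B5, B5–B6, B6–B7, B7–B8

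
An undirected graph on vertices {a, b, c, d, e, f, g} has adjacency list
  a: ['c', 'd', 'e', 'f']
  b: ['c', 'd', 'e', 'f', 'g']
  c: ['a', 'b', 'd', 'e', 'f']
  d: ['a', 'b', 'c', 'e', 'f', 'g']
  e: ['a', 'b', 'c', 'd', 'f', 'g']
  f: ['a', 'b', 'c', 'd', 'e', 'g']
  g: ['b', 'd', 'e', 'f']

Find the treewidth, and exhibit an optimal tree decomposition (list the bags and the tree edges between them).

Every bag has size at most 5, so the width is 5 − 1 = 4 and tw(G) ≤ 4. For the lower bound, the 5 vertices {b, d, e, f, g} are pairwise adjacent, and any tree decomposition puts a clique entirely inside one bag — forcing width ≥ 4. The upper and lower bounds meet at 4, so that is the treewidth.

Treewidth 4.
One optimal decomposition is:
Bags: B1 = {b, c, d, e, f}  B2 = {a, c, d, e, f}  B3 = {b, d, e, f, g}
Tree: B1–B2, B1–B3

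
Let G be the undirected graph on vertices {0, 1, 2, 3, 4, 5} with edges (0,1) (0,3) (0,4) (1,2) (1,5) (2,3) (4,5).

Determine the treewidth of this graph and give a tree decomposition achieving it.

Treewidth 2.
Bags: B1 = {1, 2, 3}  B2 = {0, 1, 3}  B3 = {0, 1, 5}  B4 = {0, 4, 5}
Tree: B1–B2, B2–B3, B3–B4

The largest bag has 3 vertices, giving width 2; this decomposition certifies tw(G) ≤ 2. The edges 2–3–0–1–2 form a cycle, so G is not a tree and its treewidth is at least 2. Hence tw(G) = 2 exactly.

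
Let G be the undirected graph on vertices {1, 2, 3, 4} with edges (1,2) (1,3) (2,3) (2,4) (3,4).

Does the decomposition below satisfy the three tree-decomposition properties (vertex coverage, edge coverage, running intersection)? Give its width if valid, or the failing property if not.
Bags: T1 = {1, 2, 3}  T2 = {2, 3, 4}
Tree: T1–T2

Yes; width 2.

Checking the three conditions: (i) the bags cover all of {1, 2, 3, 4}; (ii) for each edge, some bag contains both endpoints; (iii) the bags containing any fixed vertex form a subtree. All hold, so the decomposition is valid with width 3 − 1 = 2.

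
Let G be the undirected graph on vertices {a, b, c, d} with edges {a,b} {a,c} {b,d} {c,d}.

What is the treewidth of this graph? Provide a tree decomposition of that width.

Treewidth 2.
Bags: B1 = {a, b, c}  B2 = {b, c, d}
Tree: B1–B2

The largest bag has 3 vertices, giving width 2; this decomposition certifies tw(G) ≤ 2. For the lower bound, G contains the cycle b–a–c–d–b, so G is not a forest; only forests have treewidth ≤ 1, hence tw(G) ≥ 2. Hence tw(G) = 2 exactly.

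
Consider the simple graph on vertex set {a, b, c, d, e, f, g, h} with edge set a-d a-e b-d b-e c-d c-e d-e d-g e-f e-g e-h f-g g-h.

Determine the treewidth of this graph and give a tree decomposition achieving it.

Each bag holds 3 vertices, so the decomposition has width 2, which upper-bounds the treewidth. On the other hand G contains the 3-clique {d, e, g}. A clique must lie in a single bag of any decomposition, so no decomposition can have width below 2. The upper and lower bounds meet at 2, so that is the treewidth.

Treewidth 2.
Bags: B1 = {d, e, g}  B2 = {b, d, e}  B3 = {c, d, e}  B4 = {e, f, g}  B5 = {a, d, e}  B6 = {e, g, h}
Tree: B1–B2, B2–B3, B1–B4, B1–B5, B1–B6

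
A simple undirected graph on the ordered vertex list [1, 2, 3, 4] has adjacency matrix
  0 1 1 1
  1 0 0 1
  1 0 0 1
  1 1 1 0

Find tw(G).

A width-2 tree decomposition is:
Bags: B1 = {1, 2, 4}  B2 = {1, 3, 4}
Tree: B1–B2
Every bag has size at most 3, so the width is 3 − 1 = 2 and tw(G) ≤ 2. On the other hand G contains the 3-clique {1, 2, 4}. A clique must lie in a single bag of any decomposition, so no decomposition can have width below 2. Hence tw(G) = 2 exactly.

2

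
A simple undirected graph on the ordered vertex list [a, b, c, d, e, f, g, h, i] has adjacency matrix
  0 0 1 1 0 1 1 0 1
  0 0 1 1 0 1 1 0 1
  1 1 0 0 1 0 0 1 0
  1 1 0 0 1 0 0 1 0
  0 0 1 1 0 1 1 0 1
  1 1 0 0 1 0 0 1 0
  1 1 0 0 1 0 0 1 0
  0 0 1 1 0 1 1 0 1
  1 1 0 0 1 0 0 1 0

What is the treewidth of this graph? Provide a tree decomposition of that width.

Every bag has size at most 5, so the width is 5 − 1 = 4 and tw(G) ≤ 4. For the lower bound: the 5 vertex sets {a,f}, {c,h}, {e,g}, {b}, {d} are disjoint, each induces a connected subgraph, and every pair is joined by at least one edge of G. Contracting each set to a single vertex therefore yields K_{5} as a minor, and since treewidth is minor-monotone, tw(G) ≥ tw(K_{5}) = 4. Hence tw(G) = 4 exactly.

Treewidth 4.
Bags: B1 = {a, b, e, f, h}  B2 = {a, b, c, e, h}  B3 = {a, b, e, g, h}  B4 = {a, b, d, e, h}  B5 = {a, b, e, h, i}
Tree: B1–B2, B2–B3, B3–B4, B4–B5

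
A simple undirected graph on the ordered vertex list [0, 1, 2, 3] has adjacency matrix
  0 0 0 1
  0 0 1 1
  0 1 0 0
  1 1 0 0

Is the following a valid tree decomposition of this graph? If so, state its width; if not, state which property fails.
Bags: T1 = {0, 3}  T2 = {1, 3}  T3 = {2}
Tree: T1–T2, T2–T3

A tree decomposition must satisfy three properties: every vertex lies in some bag; for every edge, both endpoints lie together in some bag; and for every vertex, the bags containing it form a connected subtree. Here edge (1,2) lies in no bag, so the decomposition is invalid.

No — edge (1,2) lies in no bag.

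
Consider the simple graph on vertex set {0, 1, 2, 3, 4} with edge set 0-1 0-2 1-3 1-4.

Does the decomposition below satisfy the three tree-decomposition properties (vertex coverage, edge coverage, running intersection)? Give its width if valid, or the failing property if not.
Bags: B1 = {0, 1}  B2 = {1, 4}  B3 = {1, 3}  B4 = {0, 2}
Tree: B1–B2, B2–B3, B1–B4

Yes; width 1.

Every vertex of G appears in some bag (union = {0, 1, 2, 3, 4}); every edge is covered by a bag; and for each vertex v the set of bags containing v is connected in the bag tree. The decomposition is therefore valid. The largest bag has 2 vertices, so the width is 1.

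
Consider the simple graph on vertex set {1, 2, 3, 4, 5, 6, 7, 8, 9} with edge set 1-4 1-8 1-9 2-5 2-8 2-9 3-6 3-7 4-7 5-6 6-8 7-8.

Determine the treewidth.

3

A width-3 tree decomposition is:
Bags: B1 = {2, 5, 6, 9}  B2 = {2, 6, 8, 9}  B3 = {1, 6, 8, 9}  B4 = {1, 3, 6, 8}  B5 = {1, 3, 7, 8}  B6 = {1, 3, 4, 7}
Tree: B1–B2, B2–B3, B3–B4, B4–B5, B5–B6
Each bag holds 4 vertices, so the decomposition has width 3, which upper-bounds the treewidth. For the lower bound: the 4 vertex sets {2,5,9}, {6}, {8}, {1,3,4,7} are disjoint, each induces a connected subgraph, and every pair is joined by at least one edge of G. Contracting each set to a single vertex therefore yields K_{4} as a minor, and since treewidth is minor-monotone, tw(G) ≥ tw(K_{4}) = 3. Therefore the treewidth is 3.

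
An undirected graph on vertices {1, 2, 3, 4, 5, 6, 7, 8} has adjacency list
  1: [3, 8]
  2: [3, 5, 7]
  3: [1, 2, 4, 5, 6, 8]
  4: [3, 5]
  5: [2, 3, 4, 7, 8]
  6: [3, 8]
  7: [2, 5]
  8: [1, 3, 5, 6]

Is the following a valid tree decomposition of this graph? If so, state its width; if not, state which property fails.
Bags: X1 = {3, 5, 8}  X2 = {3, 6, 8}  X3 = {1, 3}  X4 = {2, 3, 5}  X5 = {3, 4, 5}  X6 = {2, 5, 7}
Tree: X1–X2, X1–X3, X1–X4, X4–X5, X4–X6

No — edge (8,1) lies in no bag.

A tree decomposition must satisfy three properties: every vertex lies in some bag; for every edge, both endpoints lie together in some bag; and for every vertex, the bags containing it form a connected subtree. Here edge (8,1) lies in no bag, so the decomposition is invalid.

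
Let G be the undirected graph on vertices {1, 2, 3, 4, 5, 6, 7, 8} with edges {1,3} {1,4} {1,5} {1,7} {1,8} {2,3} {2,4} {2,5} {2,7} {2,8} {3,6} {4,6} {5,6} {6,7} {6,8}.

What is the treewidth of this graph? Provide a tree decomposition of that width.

The largest bag has 4 vertices, giving width 3; this decomposition certifies tw(G) ≤ 3. For the lower bound: the 4 vertex sets {2,7}, {3,6}, {1}, {4} are disjoint, each induces a connected subgraph, and every pair is joined by at least one edge of G. Contracting each set to a single vertex therefore yields K_{4} as a minor, and since treewidth is minor-monotone, tw(G) ≥ tw(K_{4}) = 3. The upper and lower bounds meet at 3, so that is the treewidth.

Treewidth 3.
Bags: B1 = {1, 2, 6, 7}  B2 = {1, 2, 3, 6}  B3 = {1, 2, 4, 6}  B4 = {1, 2, 5, 6}  B5 = {1, 2, 6, 8}
Tree: B1–B2, B2–B3, B3–B4, B4–B5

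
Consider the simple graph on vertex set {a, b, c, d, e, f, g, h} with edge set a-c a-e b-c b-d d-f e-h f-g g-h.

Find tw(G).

A width-2 tree decomposition is:
Bags: B1 = {e, g, h}  B2 = {a, e, g}  B3 = {a, c, g}  B4 = {b, c, g}  B5 = {b, d, g}  B6 = {d, f, g}
Tree: B1–B2, B2–B3, B3–B4, B4–B5, B5–B6
Every bag has size at most 3, so the width is 3 − 1 = 2 and tw(G) ≤ 2. Since g–h–e–a–c–b–d–f–g is a cycle in G, G is not acyclic. Forests are exactly the graphs of treewidth ≤ 1, so tw(G) ≥ 2. The upper and lower bounds meet at 2, so that is the treewidth.

2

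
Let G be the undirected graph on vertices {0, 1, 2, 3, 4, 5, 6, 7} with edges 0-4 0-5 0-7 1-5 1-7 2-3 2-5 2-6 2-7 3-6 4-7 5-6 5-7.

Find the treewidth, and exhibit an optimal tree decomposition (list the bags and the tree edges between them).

Every bag has size at most 3, so the width is 3 − 1 = 2 and tw(G) ≤ 2. Conversely, {2, 3, 6} is a clique of size 3, and the vertices of any clique must share a bag in every tree decomposition; so some bag has ≥ 3 vertices and tw(G) ≥ 2. Combining the bounds, tw(G) = 2.

Treewidth 2.
One such decomposition:
Bags: B1 = {2, 5, 7}  B2 = {2, 5, 6}  B3 = {0, 5, 7}  B4 = {1, 5, 7}  B5 = {2, 3, 6}  B6 = {0, 4, 7}
Tree: B1–B2, B1–B3, B3–B4, B2–B5, B3–B6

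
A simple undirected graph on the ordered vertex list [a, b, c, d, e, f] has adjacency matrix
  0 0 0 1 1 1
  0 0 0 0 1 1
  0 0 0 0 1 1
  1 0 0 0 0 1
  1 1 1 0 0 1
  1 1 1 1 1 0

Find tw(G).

2

A width-2 tree decomposition is:
Bags: B1 = {c, e, f}  B2 = {b, e, f}  B3 = {a, e, f}  B4 = {a, d, f}
Tree: B1–B2, B2–B3, B3–B4
The largest bag has 3 vertices, giving width 2; this decomposition certifies tw(G) ≤ 2. For the lower bound, the 3 vertices {a, d, f} are pairwise adjacent, and any tree decomposition puts a clique entirely inside one bag — forcing width ≥ 2. Therefore the treewidth is 2.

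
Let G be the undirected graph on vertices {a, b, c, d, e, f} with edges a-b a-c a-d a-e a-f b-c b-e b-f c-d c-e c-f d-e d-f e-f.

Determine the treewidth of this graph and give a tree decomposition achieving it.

The largest bag has 5 vertices, giving width 4; this decomposition certifies tw(G) ≤ 4. Conversely, {a, c, d, e, f} is a clique of size 5, and the vertices of any clique must share a bag in every tree decomposition; so some bag has ≥ 5 vertices and tw(G) ≥ 4. The upper and lower bounds meet at 4, so that is the treewidth.

Treewidth 4.
One optimal decomposition is:
Bags: B1 = {a, b, c, e, f}  B2 = {a, c, d, e, f}
Tree: B1–B2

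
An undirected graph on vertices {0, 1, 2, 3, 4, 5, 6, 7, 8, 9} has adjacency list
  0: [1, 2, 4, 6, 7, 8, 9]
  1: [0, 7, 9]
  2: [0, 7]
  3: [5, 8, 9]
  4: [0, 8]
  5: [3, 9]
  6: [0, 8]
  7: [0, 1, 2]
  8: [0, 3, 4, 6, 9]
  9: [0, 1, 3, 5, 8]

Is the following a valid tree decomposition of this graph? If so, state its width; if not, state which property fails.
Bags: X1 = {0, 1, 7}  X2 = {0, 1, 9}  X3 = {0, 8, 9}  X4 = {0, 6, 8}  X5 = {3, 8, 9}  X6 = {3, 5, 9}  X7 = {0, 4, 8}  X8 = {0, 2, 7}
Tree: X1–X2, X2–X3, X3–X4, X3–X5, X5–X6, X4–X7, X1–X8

Yes; width 2.

Every vertex of G appears in some bag (union = {0, 1, 2, 3, 4, 5, 6, 7, 8, 9}); every edge is covered by a bag; and for each vertex v the set of bags containing v is connected in the bag tree. The decomposition is therefore valid. The largest bag has 3 vertices, so the width is 2.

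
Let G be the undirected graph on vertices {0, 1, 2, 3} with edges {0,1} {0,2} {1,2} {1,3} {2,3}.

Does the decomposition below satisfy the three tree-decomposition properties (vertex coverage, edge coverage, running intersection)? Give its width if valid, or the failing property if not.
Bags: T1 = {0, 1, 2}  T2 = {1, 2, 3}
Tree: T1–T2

Yes; width 2.

Vertex coverage: the bags together contain {0, 1, 2, 3}, the full vertex set. Edge coverage: each edge of G has both endpoints in at least one bag. Running intersection: for every vertex, the bags containing it form a connected subtree. All three properties hold, so this is a valid tree decomposition of width max|bag| − 1 = 2, and hence tw(G) ≤ 2.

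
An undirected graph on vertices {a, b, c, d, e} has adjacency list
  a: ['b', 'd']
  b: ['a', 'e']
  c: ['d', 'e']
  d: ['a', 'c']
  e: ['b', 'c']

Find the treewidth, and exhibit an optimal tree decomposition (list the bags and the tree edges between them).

Treewidth 2.
One optimal decomposition is:
Bags: B1 = {a, b, e}  B2 = {a, d, e}  B3 = {c, d, e}
Tree: B1–B2, B2–B3

The largest bag has 3 vertices, giving width 2; this decomposition certifies tw(G) ≤ 2. Since e–b–a–d–c–e is a cycle in G, G is not acyclic. Forests are exactly the graphs of treewidth ≤ 1, so tw(G) ≥ 2. Combining the bounds, tw(G) = 2.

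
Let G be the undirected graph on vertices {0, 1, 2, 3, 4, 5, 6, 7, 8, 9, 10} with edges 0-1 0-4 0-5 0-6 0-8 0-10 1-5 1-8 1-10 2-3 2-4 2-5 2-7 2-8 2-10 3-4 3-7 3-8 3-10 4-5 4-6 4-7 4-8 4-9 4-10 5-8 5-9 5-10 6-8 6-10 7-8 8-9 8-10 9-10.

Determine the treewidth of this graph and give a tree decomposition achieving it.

Treewidth 4.
One such decomposition:
Bags: B1 = {2, 4, 5, 8, 10}  B2 = {2, 3, 4, 8, 10}  B3 = {2, 3, 4, 7, 8}  B4 = {4, 5, 8, 9, 10}  B5 = {0, 4, 5, 8, 10}  B6 = {0, 4, 6, 8, 10}  B7 = {0, 1, 5, 8, 10}
Tree: B1–B2, B2–B3, B1–B4, B4–B5, B5–B6, B5–B7

The largest bag has 5 vertices, giving width 4; this decomposition certifies tw(G) ≤ 4. On the other hand G contains the 5-clique {0, 1, 5, 8, 10}. A clique must lie in a single bag of any decomposition, so no decomposition can have width below 4. The upper and lower bounds meet at 4, so that is the treewidth.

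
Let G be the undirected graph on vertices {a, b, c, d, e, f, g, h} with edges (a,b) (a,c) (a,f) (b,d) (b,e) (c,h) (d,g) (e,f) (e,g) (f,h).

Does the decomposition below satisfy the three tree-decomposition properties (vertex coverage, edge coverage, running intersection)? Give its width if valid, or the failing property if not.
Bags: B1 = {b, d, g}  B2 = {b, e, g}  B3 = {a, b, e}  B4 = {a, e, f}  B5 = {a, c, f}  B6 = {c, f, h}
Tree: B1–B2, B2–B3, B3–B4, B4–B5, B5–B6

Yes; width 2.

Checking the three conditions: (i) the bags cover all of {a, b, c, d, e, f, g, h}; (ii) for each edge, some bag contains both endpoints; (iii) the bags containing any fixed vertex form a subtree. All hold, so the decomposition is valid with width 3 − 1 = 2.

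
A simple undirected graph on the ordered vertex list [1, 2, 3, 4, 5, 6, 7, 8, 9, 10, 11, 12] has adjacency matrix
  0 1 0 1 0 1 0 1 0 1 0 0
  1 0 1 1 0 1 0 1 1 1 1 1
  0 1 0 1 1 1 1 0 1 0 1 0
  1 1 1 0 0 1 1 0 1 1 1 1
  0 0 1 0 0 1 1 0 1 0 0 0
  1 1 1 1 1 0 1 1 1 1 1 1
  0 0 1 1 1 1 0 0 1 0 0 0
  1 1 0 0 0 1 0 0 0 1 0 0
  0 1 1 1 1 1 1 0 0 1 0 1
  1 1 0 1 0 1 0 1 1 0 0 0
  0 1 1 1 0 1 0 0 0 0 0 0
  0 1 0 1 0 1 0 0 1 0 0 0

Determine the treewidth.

4

A width-4 tree decomposition is:
Bags: B1 = {3, 4, 6, 7, 9}  B2 = {2, 3, 4, 6, 9}  B3 = {2, 4, 6, 9, 10}  B4 = {1, 2, 4, 6, 10}  B5 = {1, 2, 6, 8, 10}  B6 = {3, 5, 6, 7, 9}  B7 = {2, 4, 6, 9, 12}  B8 = {2, 3, 4, 6, 11}
Tree: B1–B2, B2–B3, B3–B4, B4–B5, B1–B6, B2–B7, B2–B8
The largest bag has 5 vertices, giving width 4; this decomposition certifies tw(G) ≤ 4. On the other hand G contains the 5-clique {1, 2, 6, 8, 10}. A clique must lie in a single bag of any decomposition, so no decomposition can have width below 4. Hence tw(G) = 4 exactly.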